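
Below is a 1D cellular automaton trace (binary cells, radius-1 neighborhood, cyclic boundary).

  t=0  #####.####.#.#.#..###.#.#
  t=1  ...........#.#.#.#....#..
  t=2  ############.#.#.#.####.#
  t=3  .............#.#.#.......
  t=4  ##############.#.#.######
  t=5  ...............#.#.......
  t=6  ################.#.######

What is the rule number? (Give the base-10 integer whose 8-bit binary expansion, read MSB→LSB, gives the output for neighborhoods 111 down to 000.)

  ###|.  b7=0 t=0,i=0
  ##.|.  b6=0 t=0,i=4
  #.#|.  b5=0 t=0,i=5
  #..|.  b4=0 t=0,i=16
  .##|.  b3=0 t=0,i=6
  .#.|#  b2=1 t=0,i=11
  ..#|#  b1=1 t=0,i=17
  ...|#  b0=1 t=1,i=0
  bits 00000111 = 7

7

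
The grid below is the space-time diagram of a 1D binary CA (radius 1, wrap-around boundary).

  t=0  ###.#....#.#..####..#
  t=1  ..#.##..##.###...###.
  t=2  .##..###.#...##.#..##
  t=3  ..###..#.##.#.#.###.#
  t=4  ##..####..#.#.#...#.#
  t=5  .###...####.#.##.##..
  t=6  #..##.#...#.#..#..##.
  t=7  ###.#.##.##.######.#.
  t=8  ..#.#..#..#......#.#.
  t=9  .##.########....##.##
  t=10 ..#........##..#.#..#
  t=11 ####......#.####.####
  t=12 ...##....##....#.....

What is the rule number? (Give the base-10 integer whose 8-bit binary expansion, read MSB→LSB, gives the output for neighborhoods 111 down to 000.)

86

  ###|.  b7=0 t=0,i=0
  ##.|#  b6=1 t=0,i=2
  #.#|.  b5=0 t=0,i=3
  #..|#  b4=1 t=0,i=5
  .##|.  b3=0 t=0,i=14
  .#.|#  b2=1 t=0,i=4
  ..#|#  b1=1 t=0,i=8
  ...|.  b0=0 t=0,i=6
  bits 01010110 = 86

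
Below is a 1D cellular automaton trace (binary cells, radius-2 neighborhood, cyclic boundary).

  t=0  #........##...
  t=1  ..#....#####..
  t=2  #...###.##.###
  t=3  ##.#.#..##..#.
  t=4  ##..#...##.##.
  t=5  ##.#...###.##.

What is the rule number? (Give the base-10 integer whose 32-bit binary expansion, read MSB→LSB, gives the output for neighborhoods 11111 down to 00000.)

  #####|#  b31=1 t=1,i=9
  ####.|.  b30=0 t=1,i=10
  ###.#|.  b29=0 t=2,i=6
  ###..|#  b28=1 t=1,i=11
  ##.##|.  b27=0 t=2,i=7
  ##.#.|.  b26=0 t=3,i=2
  ##..#|.  b25=0 t=3,i=10
  ##...|#  b24=1 t=0,i=11
  #.###|.  b23=0 t=2,i=11
  #.##.|#  b22=1 t=2,i=8
  #.#.#|.  b21=0 t=3,i=3
  #.#..|.  b20=0 t=3,i=5
  #..##|.  b19=0 t=3,i=7
  #..#.|#  b18=1 t=3,i=11
  #...#|.  b17=0 t=0,i=12
  #....|#  b16=1 t=0,i=2
  .####|#  b15=1 t=1,i=8
  .###.|#  b14=1 t=2,i=5
  .##.#|#  b13=1 t=2,i=9
  .##..|#  b12=1 t=0,i=10
  .#.##|.  b11=0 t=3,i=13
  .#.#.|#  b10=1 t=3,i=4
  .#..#|.  b9=0 t=3,i=6
  .#...|.  b8=0 t=0,i=1
  ..###|.  b7=0 t=1,i=7
  ..##.|#  b6=1 t=0,i=9
  ..#.#|#  b5=1 t=3,i=12
  ..#..|.  b4=0 t=0,i=0
  ...##|#  b3=1 t=0,i=8
  ...#.|.  b2=0 t=0,i=13
  ....#|#  b1=1 t=0,i=7
  .....|.  b0=0 t=0,i=3
  bits 10010001010001011111010001101010 = 2437280874

2437280874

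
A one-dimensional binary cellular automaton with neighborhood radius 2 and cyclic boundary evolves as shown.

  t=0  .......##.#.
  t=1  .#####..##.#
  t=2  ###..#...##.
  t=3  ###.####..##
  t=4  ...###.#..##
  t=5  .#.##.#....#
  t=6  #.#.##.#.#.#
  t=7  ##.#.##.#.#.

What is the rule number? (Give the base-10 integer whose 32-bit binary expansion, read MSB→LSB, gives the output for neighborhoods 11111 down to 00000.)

  ##### -> .   bit 31 = 0  t=1,i=3
  ####. -> .   bit 30 = 0  t=1,i=4
  ###.# -> .   bit 29 = 0  t=3,i=2
  ###.. -> #   bit 28 = 1  t=1,i=5
  ##.## -> #   bit 27 = 1  t=2,i=11
  ##.#. -> #   bit 26 = 1  t=0,i=9
  ##..# -> .   bit 25 = 0  t=1,i=6
  ##... -> .   bit 24 = 0  t=4,i=0
  #.### -> #   bit 23 = 1  t=1,i=1
  #.##. -> .   bit 22 = 0  t=5,i=3
  #.#.# -> .   bit 21 = 0  t=1,i=11
  #.#.. -> .   bit 20 = 0  t=0,i=10
  #..## -> .   bit 19 = 0  t=1,i=7
  #..#. -> #   bit 18 = 1  t=2,i=4
  #...# -> #   bit 17 = 1  t=2,i=7
  #.... -> .   bit 16 = 0  t=0,i=0
  .#### -> #   bit 15 = 1  t=1,i=2
  .###. -> #   bit 14 = 1  t=2,i=1
  .##.# -> #   bit 13 = 1  t=0,i=8
  .##.. -> #   bit 12 = 1  t=4,i=11
  .#.## -> #   bit 11 = 1  t=1,i=0
  .#.#. -> #   bit 10 = 1  t=5,i=0
  .#..# -> .   bit 9 = 0  t=4,i=8
  .#... -> #   bit 8 = 1  t=0,i=11
  ..### -> #   bit 7 = 1  t=3,i=10
  ..##. -> .   bit 6 = 0  t=0,i=7
  ..#.# -> #   bit 5 = 1  t=5,i=11
  ..#.. -> #   bit 4 = 1  t=2,i=5
  ...## -> .   bit 3 = 0  t=0,i=6
  ...#. -> .   bit 2 = 0  t=5,i=10
  ....# -> #   bit 1 = 1  t=0,i=5
  ..... -> #   bit 0 = 1  t=0,i=1
  bits 00011100100001101111110110110011 = 478608819

478608819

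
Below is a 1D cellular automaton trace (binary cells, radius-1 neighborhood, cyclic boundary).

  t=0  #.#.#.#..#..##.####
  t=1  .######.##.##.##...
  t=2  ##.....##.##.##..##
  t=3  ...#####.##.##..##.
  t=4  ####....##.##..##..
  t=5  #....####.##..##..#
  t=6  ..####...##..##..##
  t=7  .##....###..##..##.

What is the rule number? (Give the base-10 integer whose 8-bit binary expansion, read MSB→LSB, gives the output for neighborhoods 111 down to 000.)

  [7] ### => .  t=0,i=16
  [6] ##. => .  t=0,i=0
  [5] #.# => #  t=0,i=1
  [4] #.. => .  t=0,i=7
  [3] .## => #  t=0,i=12
  [2] .#. => #  t=0,i=2
  [1] ..# => #  t=0,i=8
  [0] ... => #  t=1,i=17
  bits 00101111 = 47

47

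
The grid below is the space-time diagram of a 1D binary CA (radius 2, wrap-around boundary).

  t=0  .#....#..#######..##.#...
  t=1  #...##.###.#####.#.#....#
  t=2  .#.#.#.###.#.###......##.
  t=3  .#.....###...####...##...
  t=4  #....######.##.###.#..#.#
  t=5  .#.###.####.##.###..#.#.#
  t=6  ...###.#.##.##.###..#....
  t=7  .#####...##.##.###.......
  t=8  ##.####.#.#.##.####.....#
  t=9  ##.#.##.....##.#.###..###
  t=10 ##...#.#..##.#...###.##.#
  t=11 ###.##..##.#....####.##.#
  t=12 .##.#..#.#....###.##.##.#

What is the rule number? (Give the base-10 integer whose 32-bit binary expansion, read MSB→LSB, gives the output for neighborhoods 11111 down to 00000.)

4056441518

  #####|#  b31=1 t=0,i=11
  ####.|#  b30=1 t=0,i=14
  ###.#|#  b29=1 t=1,i=9
  ###..|#  b28=1 t=0,i=15
  ##.##|.  b27=0 t=1,i=6
  ##.#.|.  b26=0 t=0,i=20
  ##..#|.  b25=0 t=0,i=16
  ##...|#  b24=1 t=1,i=1
  #.###|#  b23=1 t=1,i=7
  #.##.|#  b22=1 t=4,i=12
  #.#.#|.  b21=0 t=1,i=17
  #.#..|.  b20=0 t=0,i=21
  #..##|#  b19=1 t=0,i=8
  #..#.|.  b18=0 t=2,i=0
  #...#|.  b17=0 t=1,i=2
  #....|.  b16=0 t=0,i=3
  .####|.  b15=0 t=0,i=10
  .###.|#  b14=1 t=1,i=8
  .##.#|#  b13=1 t=0,i=19
  .##..|.  b12=0 t=1,i=0
  .#.##|.  b11=0 t=2,i=6
  .#.#.|.  b10=0 t=1,i=18
  .#..#|#  b9=1 t=0,i=7
  .#...|.  b8=0 t=0,i=2
  ..###|#  b7=1 t=0,i=9
  ..##.|.  b6=0 t=0,i=18
  ..#.#|#  b5=1 t=2,i=1
  ..#..|.  b4=0 t=0,i=1
  ...##|#  b3=1 t=1,i=3
  ...#.|#  b2=1 t=0,i=0
  ....#|#  b1=1 t=0,i=4
  .....|.  b0=0 t=2,i=18
  bits 11110001110010000110001010101110 = 4056441518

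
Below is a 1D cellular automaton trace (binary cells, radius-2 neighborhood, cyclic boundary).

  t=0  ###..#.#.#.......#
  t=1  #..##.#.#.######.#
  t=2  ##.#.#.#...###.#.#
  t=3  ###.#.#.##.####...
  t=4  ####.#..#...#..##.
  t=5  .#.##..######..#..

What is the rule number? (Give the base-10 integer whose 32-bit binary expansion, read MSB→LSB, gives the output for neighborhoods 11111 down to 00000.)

  nb #####: next=#  (t=1,i=12, bit31=1)
  nb ####.: next=.  (t=0,i=1, bit30=0)
  nb ###.#: next=#  (t=1,i=15, bit29=1)
  nb ###..: next=.  (t=0,i=2, bit28=0)
  nb ##.##: next=.  (t=1,i=16, bit27=0)
  nb ##.#.: next=#  (t=1,i=5, bit26=1)
  nb ##..#: next=#  (t=0,i=3, bit25=1)
  nb ##...: next=#  (t=3,i=15, bit24=1)
  nb #.###: next=.  (t=1,i=10, bit23=0)
  nb #.##.: next=#  (t=1,i=17, bit22=1)
  nb #.#.#: next=.  (t=0,i=7, bit21=0)
  nb #.#..: next=.  (t=0,i=9, bit20=0)
  nb #..##: next=.  (t=1,i=2, bit19=0)
  nb #..#.: next=#  (t=0,i=4, bit18=1)
  nb #...#: next=#  (t=2,i=9, bit17=1)
  nb #....: next=#  (t=0,i=11, bit16=1)
  nb .####: next=#  (t=0,i=0, bit15=1)
  nb .###.: next=#  (t=2,i=0, bit14=1)
  nb .##.#: next=.  (t=1,i=4, bit13=0)
  nb .##..: next=#  (t=1,i=0, bit12=1)
  nb .#.##: next=.  (t=1,i=9, bit11=0)
  nb .#.#.: next=#  (t=0,i=6, bit10=1)
  nb .#..#: next=.  (t=4,i=6, bit9=0)
  nb .#...: next=#  (t=0,i=10, bit8=1)
  nb ..###: next=#  (t=0,i=17, bit7=1)
  nb ..##.: next=#  (t=1,i=3, bit6=1)
  nb ..#.#: next=.  (t=0,i=5, bit5=0)
  nb ..#..: next=#  (t=4,i=8, bit4=1)
  nb ...##: next=.  (t=0,i=16, bit3=0)
  nb ...#.: next=#  (t=4,i=11, bit2=1)
  nb ....#: next=#  (t=0,i=15, bit1=1)
  nb .....: next=#  (t=0,i=12, bit0=1)
  bits 10100111010001111101010111010111 = 2806502871

2806502871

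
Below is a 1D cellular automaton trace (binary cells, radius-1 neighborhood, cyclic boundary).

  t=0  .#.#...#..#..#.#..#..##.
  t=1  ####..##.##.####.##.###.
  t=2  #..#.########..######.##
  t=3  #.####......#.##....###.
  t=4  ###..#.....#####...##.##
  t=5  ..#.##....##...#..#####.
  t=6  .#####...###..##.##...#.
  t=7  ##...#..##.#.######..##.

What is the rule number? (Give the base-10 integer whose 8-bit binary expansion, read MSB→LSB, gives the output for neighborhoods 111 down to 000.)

  ### -> .   bit 7 = 0  t=1,i=1
  ##. -> #   bit 6 = 1  t=0,i=22
  #.# -> #   bit 5 = 1  t=0,i=2
  #.. -> .   bit 4 = 0  t=0,i=4
  .## -> #   bit 3 = 1  t=0,i=21
  .#. -> #   bit 2 = 1  t=0,i=1
  ..# -> #   bit 1 = 1  t=0,i=0
  ... -> .   bit 0 = 0  t=0,i=5
  bits 01101110 = 110

110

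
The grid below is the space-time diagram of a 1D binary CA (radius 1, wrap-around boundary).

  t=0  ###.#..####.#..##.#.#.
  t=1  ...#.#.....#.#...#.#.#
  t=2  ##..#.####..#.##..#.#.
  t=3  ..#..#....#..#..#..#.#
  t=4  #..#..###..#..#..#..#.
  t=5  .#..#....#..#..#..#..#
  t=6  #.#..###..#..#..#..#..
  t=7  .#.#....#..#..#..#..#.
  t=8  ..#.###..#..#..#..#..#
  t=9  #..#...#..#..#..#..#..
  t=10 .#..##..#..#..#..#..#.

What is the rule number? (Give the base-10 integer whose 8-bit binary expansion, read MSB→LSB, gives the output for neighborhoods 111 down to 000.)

49

  nb ###: next=.  (t=0,i=1, bit7=0)
  nb ##.: next=.  (t=0,i=2, bit6=0)
  nb #.#: next=#  (t=0,i=3, bit5=1)
  nb #..: next=#  (t=0,i=5, bit4=1)
  nb .##: next=.  (t=0,i=0, bit3=0)
  nb .#.: next=.  (t=0,i=4, bit2=0)
  nb ..#: next=.  (t=0,i=6, bit1=0)
  nb ...: next=#  (t=1,i=1, bit0=1)
  bits 00110001 = 49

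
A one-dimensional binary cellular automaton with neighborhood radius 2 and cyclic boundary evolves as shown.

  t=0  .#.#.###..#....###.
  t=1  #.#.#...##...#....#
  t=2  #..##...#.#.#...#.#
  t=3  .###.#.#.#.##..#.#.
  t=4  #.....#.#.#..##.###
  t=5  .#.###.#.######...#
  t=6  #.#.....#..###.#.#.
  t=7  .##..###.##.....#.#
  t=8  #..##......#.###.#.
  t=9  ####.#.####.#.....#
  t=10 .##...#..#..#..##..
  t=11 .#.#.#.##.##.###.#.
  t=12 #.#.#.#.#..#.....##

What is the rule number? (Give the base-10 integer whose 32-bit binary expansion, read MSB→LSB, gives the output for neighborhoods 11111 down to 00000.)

3273403975

  ##### -> #   bit 31 = 1  t=5,i=11
  ####. -> #   bit 30 = 1  t=4,i=18
  ###.# -> .   bit 29 = 0  t=3,i=3
  ###.. -> .   bit 28 = 0  t=0,i=7
  ##.## -> .   bit 27 = 0  t=4,i=15
  ##.#. -> .   bit 26 = 0  t=1,i=1
  ##..# -> #   bit 25 = 1  t=0,i=8
  ##... -> #   bit 24 = 1  t=1,i=10
  #.### -> .   bit 23 = 0  t=0,i=5
  #.##. -> .   bit 22 = 0  t=2,i=18
  #.#.# -> .   bit 21 = 0  t=0,i=3
  #.#.. -> #   bit 20 = 1  t=1,i=4
  #..## -> #   bit 19 = 1  t=2,i=2
  #..#. -> #   bit 18 = 1  t=0,i=0
  #...# -> .   bit 17 = 0  t=1,i=6
  #.... -> .   bit 16 = 0  t=0,i=12
  .#### -> .   bit 15 = 0  t=4,i=17
  .###. -> .   bit 14 = 0  t=0,i=6
  .##.# -> #   bit 13 = 1  t=1,i=0
  .##.. -> .   bit 12 = 0  t=1,i=9
  .#.## -> #   bit 11 = 1  t=0,i=4
  .#.#. -> #   bit 10 = 1  t=0,i=2
  .#..# -> #   bit 9 = 1  t=3,i=18
  .#... -> .   bit 8 = 0  t=0,i=11
  ..### -> .   bit 7 = 0  t=0,i=15
  ..##. -> #   bit 6 = 1  t=1,i=8
  ..#.# -> .   bit 5 = 0  t=0,i=1
  ..#.. -> .   bit 4 = 0  t=0,i=10
  ...## -> .   bit 3 = 0  t=0,i=14
  ...#. -> #   bit 2 = 1  t=1,i=12
  ....# -> #   bit 1 = 1  t=0,i=13
  ..... -> #   bit 0 = 1  t=4,i=3
  bits 11000011000111000010111001000111 = 3273403975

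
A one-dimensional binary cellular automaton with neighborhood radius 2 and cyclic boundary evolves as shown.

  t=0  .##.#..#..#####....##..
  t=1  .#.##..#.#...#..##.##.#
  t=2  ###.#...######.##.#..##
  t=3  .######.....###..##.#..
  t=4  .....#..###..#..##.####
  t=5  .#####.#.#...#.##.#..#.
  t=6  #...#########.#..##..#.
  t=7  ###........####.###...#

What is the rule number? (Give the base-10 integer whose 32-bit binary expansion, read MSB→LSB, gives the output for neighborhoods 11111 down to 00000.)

1815829847

  nb #####: next=.  (t=0,i=12, bit31=0)
  nb ####.: next=#  (t=0,i=13, bit30=1)
  nb ###.#: next=#  (t=2,i=2, bit29=1)
  nb ###..: next=.  (t=0,i=14, bit28=0)
  nb ##.##: next=#  (t=1,i=18, bit27=1)
  nb ##.#.: next=#  (t=0,i=3, bit26=1)
  nb ##..#: next=.  (t=1,i=5, bit25=0)
  nb ##...: next=.  (t=0,i=15, bit24=0)
  nb #.###: next=.  (t=4,i=19, bit23=0)
  nb #.##.: next=.  (t=1,i=3, bit22=0)
  nb #.#.#: next=#  (t=1,i=1, bit21=1)
  nb #.#..: next=#  (t=0,i=4, bit20=1)
  nb #..##: next=#  (t=0,i=9, bit19=1)
  nb #..#.: next=.  (t=0,i=6, bit18=0)
  nb #...#: next=#  (t=0,i=22, bit17=1)
  nb #....: next=#  (t=0,i=16, bit16=1)
  nb .####: next=.  (t=0,i=11, bit15=0)
  nb .###.: next=#  (t=3,i=13, bit14=1)
  nb .##.#: next=.  (t=0,i=2, bit13=0)
  nb .##..: next=#  (t=0,i=20, bit12=1)
  nb .#.##: next=#  (t=1,i=2, bit11=1)
  nb .#.#.: next=#  (t=1,i=0, bit10=1)
  nb .#..#: next=.  (t=0,i=5, bit9=0)
  nb .#...: next=#  (t=1,i=10, bit8=1)
  nb ..###: next=.  (t=0,i=10, bit7=0)
  nb ..##.: next=#  (t=0,i=1, bit6=1)
  nb ..#.#: next=.  (t=1,i=7, bit5=0)
  nb ..#..: next=#  (t=0,i=7, bit4=1)
  nb ...##: next=.  (t=0,i=0, bit3=0)
  nb ...#.: next=#  (t=1,i=12, bit2=1)
  nb ....#: next=#  (t=0,i=17, bit1=1)
  nb .....: next=#  (t=3,i=9, bit0=1)
  bits 01101100001110110101110101010111 = 1815829847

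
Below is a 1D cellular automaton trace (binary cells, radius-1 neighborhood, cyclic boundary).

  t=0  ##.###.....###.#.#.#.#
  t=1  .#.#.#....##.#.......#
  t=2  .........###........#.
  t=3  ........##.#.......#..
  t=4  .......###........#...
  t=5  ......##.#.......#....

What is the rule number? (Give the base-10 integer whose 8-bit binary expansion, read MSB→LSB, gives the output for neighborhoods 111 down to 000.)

  [7] ### => .  t=0,i=0
  [6] ##. => #  t=0,i=1
  [5] #.# => .  t=0,i=2
  [4] #.. => .  t=0,i=6
  [3] .## => #  t=0,i=3
  [2] .#. => .  t=0,i=15
  [1] ..# => #  t=0,i=10
  [0] ... => .  t=0,i=7
  bits 01001010 = 74

74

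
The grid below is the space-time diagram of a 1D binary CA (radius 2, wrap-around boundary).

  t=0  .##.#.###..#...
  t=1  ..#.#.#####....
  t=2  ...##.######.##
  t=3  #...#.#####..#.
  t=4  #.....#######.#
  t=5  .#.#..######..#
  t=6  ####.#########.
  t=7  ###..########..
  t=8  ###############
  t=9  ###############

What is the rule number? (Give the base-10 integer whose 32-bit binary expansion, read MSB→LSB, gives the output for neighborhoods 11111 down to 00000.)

  ##### -> #   bit 31 = 1  t=1,i=8
  ####. -> #   bit 30 = 1  t=1,i=9
  ###.# -> .   bit 29 = 0  t=2,i=11
  ###.. -> #   bit 28 = 1  t=0,i=8
  ##.## -> .   bit 27 = 0  t=2,i=5
  ##.#. -> .   bit 26 = 0  t=0,i=3
  ##..# -> #   bit 25 = 1  t=0,i=9
  ##... -> #   bit 24 = 1  t=1,i=11
  #.### -> #   bit 23 = 1  t=0,i=6
  #.##. -> #   bit 22 = 1  t=2,i=13
  #.#.# -> #   bit 21 = 1  t=0,i=4
  #.#.. -> #   bit 20 = 1  t=3,i=0
  #..## -> #   bit 19 = 1  t=5,i=5
  #..#. -> #   bit 18 = 1  t=0,i=10
  #...# -> .   bit 17 = 0  t=2,i=1
  #.... -> .   bit 16 = 0  t=0,i=13
  .#### -> #   bit 15 = 1  t=1,i=7
  .###. -> #   bit 14 = 1  t=0,i=7
  .##.# -> #   bit 13 = 1  t=0,i=2
  .##.. -> .   bit 12 = 0  t=2,i=14
  .#.## -> .   bit 11 = 0  t=0,i=5
  .#.#. -> #   bit 10 = 1  t=1,i=3
  .#..# -> .   bit 9 = 0  t=5,i=4
  .#... -> .   bit 8 = 0  t=0,i=12
  ..### -> #   bit 7 = 1  t=4,i=6
  ..##. -> .   bit 6 = 0  t=0,i=1
  ..#.# -> .   bit 5 = 0  t=1,i=2
  ..#.. -> .   bit 4 = 0  t=0,i=11
  ...## -> .   bit 3 = 0  t=0,i=0
  ...#. -> .   bit 2 = 0  t=1,i=1
  ....# -> .   bit 1 = 0  t=0,i=14
  ..... -> #   bit 0 = 1  t=1,i=13
  bits 11010011111111001110010010000001 = 3556566145

3556566145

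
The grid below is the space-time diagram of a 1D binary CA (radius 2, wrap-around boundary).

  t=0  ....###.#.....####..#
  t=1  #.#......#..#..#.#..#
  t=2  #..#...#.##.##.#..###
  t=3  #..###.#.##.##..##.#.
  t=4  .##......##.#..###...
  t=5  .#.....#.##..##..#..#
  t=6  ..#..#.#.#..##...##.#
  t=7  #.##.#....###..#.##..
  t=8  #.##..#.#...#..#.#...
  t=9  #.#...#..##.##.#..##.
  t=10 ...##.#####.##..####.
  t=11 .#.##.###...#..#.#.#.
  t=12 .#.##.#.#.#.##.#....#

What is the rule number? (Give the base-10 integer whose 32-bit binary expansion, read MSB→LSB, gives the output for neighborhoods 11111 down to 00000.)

2429199218

  nb #####: next=#  (t=10,i=8, bit31=1)
  nb ####.: next=.  (t=0,i=16, bit30=0)
  nb ###.#: next=.  (t=0,i=6, bit29=0)
  nb ###..: next=#  (t=0,i=17, bit28=1)
  nb ##.##: next=.  (t=2,i=11, bit27=0)
  nb ##.#.: next=.  (t=0,i=7, bit26=0)
  nb ##..#: next=.  (t=0,i=18, bit25=0)
  nb ##...: next=.  (t=4,i=3, bit24=0)
  nb #.###: next=#  (t=10,i=6, bit23=1)
  nb #.##.: next=#  (t=2,i=9, bit22=1)
  nb #.#.#: next=.  (t=3,i=7, bit21=0)
  nb #.#..: next=.  (t=0,i=8, bit20=0)
  nb #..##: next=#  (t=1,i=19, bit19=1)
  nb #..#.: next=.  (t=0,i=19, bit18=0)
  nb #...#: next=#  (t=2,i=5, bit17=1)
  nb #....: next=.  (t=0,i=1, bit16=0)
  nb .####: next=#  (t=0,i=15, bit15=1)
  nb .###.: next=.  (t=0,i=5, bit14=0)
  nb .##.#: next=#  (t=1,i=0, bit13=1)
  nb .##..: next=.  (t=3,i=13, bit12=0)
  nb .#.##: next=.  (t=2,i=8, bit11=0)
  nb .#.#.: next=.  (t=1,i=16, bit10=0)
  nb .#..#: next=#  (t=1,i=10, bit9=1)
  nb .#...: next=#  (t=0,i=0, bit8=1)
  nb ..###: next=.  (t=0,i=4, bit7=0)
  nb ..##.: next=#  (t=1,i=20, bit6=1)
  nb ..#.#: next=#  (t=1,i=15, bit5=1)
  nb ..#..: next=#  (t=0,i=20, bit4=1)
  nb ...##: next=.  (t=0,i=3, bit3=0)
  nb ...#.: next=.  (t=1,i=8, bit2=0)
  nb ....#: next=#  (t=0,i=2, bit1=1)
  nb .....: next=.  (t=0,i=11, bit0=0)
  bits 10010000110010101010001101110010 = 2429199218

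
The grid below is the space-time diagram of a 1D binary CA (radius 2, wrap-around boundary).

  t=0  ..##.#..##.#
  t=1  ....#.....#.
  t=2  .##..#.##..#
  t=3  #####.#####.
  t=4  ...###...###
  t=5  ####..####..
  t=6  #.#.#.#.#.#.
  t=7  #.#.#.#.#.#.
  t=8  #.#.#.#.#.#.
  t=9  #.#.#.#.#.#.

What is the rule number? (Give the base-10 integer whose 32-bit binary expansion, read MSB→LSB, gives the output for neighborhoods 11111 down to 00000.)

  nb #####: next=.  (t=3,i=2, bit31=0)
  nb ####.: next=#  (t=3,i=3, bit30=1)
  nb ###.#: next=#  (t=3,i=4, bit29=1)
  nb ###..: next=.  (t=4,i=5, bit28=0)
  nb ##.##: next=#  (t=3,i=5, bit27=1)
  nb ##.#.: next=#  (t=0,i=4, bit26=1)
  nb ##..#: next=#  (t=2,i=3, bit25=1)
  nb ##...: next=#  (t=4,i=0, bit24=1)
  nb #.###: next=.  (t=3,i=0, bit23=0)
  nb #.##.: next=#  (t=2,i=1, bit22=1)
  nb #.#.#: next=#  (t=6,i=0, bit21=1)
  nb #.#..: next=.  (t=0,i=5, bit20=0)
  nb #..##: next=.  (t=0,i=1, bit19=0)
  nb #..#.: next=#  (t=2,i=4, bit18=1)
  nb #...#: next=#  (t=4,i=1, bit17=1)
  nb #....: next=.  (t=1,i=0, bit16=0)
  nb .####: next=.  (t=3,i=1, bit15=0)
  nb .###.: next=.  (t=4,i=4, bit14=0)
  nb .##.#: next=.  (t=0,i=3, bit13=0)
  nb .##..: next=#  (t=2,i=2, bit12=1)
  nb .#.##: next=#  (t=2,i=0, bit11=1)
  nb .#.#.: next=.  (t=6,i=1, bit10=0)
  nb .#..#: next=.  (t=0,i=0, bit9=0)
  nb .#...: next=#  (t=1,i=5, bit8=1)
  nb ..###: next=#  (t=4,i=3, bit7=1)
  nb ..##.: next=.  (t=0,i=2, bit6=0)
  nb ..#.#: next=.  (t=2,i=5, bit5=0)
  nb ..#..: next=.  (t=1,i=4, bit4=0)
  nb ...##: next=#  (t=4,i=2, bit3=1)
  nb ...#.: next=.  (t=1,i=3, bit2=0)
  nb ....#: next=#  (t=1,i=2, bit1=1)
  nb .....: next=#  (t=1,i=1, bit0=1)
  bits 01101111011001100001100110001011 = 1868962187

1868962187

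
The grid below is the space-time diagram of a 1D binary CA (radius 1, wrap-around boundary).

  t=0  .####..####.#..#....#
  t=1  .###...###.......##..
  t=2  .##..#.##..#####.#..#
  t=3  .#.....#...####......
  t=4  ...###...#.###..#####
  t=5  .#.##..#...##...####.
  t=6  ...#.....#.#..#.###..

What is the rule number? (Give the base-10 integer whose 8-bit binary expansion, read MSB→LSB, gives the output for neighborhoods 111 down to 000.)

137

  ### -> #   bit 7 = 1  t=0,i=2
  ##. -> .   bit 6 = 0  t=0,i=4
  #.# -> .   bit 5 = 0  t=0,i=0
  #.. -> .   bit 4 = 0  t=0,i=5
  .## -> #   bit 3 = 1  t=0,i=1
  .#. -> .   bit 2 = 0  t=0,i=12
  ..# -> .   bit 1 = 0  t=0,i=6
  ... -> #   bit 0 = 1  t=0,i=17
  bits 10001001 = 137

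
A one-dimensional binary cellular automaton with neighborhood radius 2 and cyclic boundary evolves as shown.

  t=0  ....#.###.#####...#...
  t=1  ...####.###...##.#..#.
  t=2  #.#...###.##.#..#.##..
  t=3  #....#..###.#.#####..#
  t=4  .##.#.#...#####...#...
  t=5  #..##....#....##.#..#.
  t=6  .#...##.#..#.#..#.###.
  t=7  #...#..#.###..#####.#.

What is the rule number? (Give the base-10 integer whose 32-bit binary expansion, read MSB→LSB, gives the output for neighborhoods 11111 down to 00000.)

  #####|.  b31=0 t=0,i=12
  ####.|.  b30=0 t=0,i=13
  ###.#|#  b29=1 t=0,i=8
  ###..|#  b28=1 t=0,i=14
  ##.##|#  b27=1 t=0,i=9
  ##.#.|#  b26=1 t=1,i=16
  ##..#|.  b25=0 t=2,i=20
  ##...|#  b24=1 t=0,i=15
  #.###|#  b23=1 t=0,i=6
  #.##.|#  b22=1 t=2,i=10
  #.#.#|#  b21=1 t=3,i=12
  #.#..|.  b20=0 t=1,i=17
  #..##|.  b19=0 t=3,i=7
  #..#.|#  b18=1 t=1,i=19
  #...#|.  b17=0 t=0,i=16
  #....|#  b16=1 t=0,i=20
  .####|.  b15=0 t=0,i=11
  .###.|.  b14=0 t=0,i=7
  .##.#|.  b13=0 t=1,i=15
  .##..|.  b12=0 t=2,i=19
  .#.##|#  b11=1 t=0,i=5
  .#.#.|.  b10=0 t=2,i=1
  .#..#|#  b9=1 t=1,i=18
  .#...|.  b8=0 t=0,i=19
  ..###|.  b7=0 t=1,i=3
  ..##.|.  b6=0 t=1,i=14
  ..#.#|#  b5=1 t=0,i=4
  ..#..|.  b4=0 t=0,i=18
  ...##|#  b3=1 t=1,i=2
  ...#.|#  b2=1 t=0,i=3
  ....#|.  b1=0 t=0,i=2
  .....|.  b0=0 t=0,i=0
  bits 00111101111001010000101000101100 = 1038420524

1038420524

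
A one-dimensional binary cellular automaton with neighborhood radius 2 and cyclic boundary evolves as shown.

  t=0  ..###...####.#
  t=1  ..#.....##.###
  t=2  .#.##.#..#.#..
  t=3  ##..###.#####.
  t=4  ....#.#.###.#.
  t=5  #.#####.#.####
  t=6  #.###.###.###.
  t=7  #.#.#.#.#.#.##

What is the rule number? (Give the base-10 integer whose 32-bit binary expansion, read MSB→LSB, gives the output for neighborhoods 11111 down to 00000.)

  [31] ##### => #  t=3,i=10
  [30] ####. => .  t=0,i=10
  [29] ###.# => #  t=0,i=11
  [28] ###.. => .  t=0,i=4
  [27] ##.## => .  t=1,i=10
  [26] ##.#. => #  t=0,i=12
  [25] ##..# => .  t=1,i=0
  [24] ##... => .  t=0,i=5
  [23] #.### => #  t=1,i=11
  [22] #.##. => .  t=2,i=3
  [21] #.#.# => #  t=4,i=6
  [20] #.#.. => #  t=0,i=13
  [19] #..## => .  t=0,i=1
  [18] #..#. => #  t=1,i=1
  [17] #...# => .  t=0,i=6
  [16] #.... => #  t=1,i=4
  [15] .#### => #  t=0,i=9
  [14] .###. => .  t=0,i=3
  [13] .##.# => #  t=1,i=9
  [12] .##.. => .  t=3,i=1
  [11] .#.## => .  t=2,i=2
  [10] .#.#. => #  t=2,i=10
  [9] .#..# => .  t=0,i=0
  [8] .#... => #  t=1,i=3
  [7] ..### => #  t=0,i=2
  [6] ..##. => .  t=1,i=8
  [5] ..#.# => #  t=2,i=1
  [4] ..#.. => .  t=1,i=2
  [3] ...## => .  t=0,i=7
  [2] ...#. => #  t=2,i=0
  [1] ....# => #  t=1,i=6
  [0] ..... => .  t=1,i=5
  bits 10100100101101011010010110100110 = 2763367846

2763367846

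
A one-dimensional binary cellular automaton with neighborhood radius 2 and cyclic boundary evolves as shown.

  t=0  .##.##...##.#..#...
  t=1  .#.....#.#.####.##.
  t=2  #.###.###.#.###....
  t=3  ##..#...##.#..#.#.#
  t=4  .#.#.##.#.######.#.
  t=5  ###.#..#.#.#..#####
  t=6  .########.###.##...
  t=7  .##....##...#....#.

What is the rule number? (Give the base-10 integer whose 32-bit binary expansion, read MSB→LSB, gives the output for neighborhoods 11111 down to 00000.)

1947701221

  nb #####: next=.  (t=4,i=12, bit31=0)
  nb ####.: next=#  (t=1,i=13, bit30=1)
  nb ###.#: next=#  (t=1,i=14, bit29=1)
  nb ###..: next=#  (t=2,i=14, bit28=1)
  nb ##.##: next=.  (t=0,i=3, bit27=0)
  nb ##.#.: next=#  (t=0,i=11, bit26=1)
  nb ##..#: next=.  (t=1,i=18, bit25=0)
  nb ##...: next=.  (t=0,i=6, bit24=0)
  nb #.###: next=.  (t=1,i=11, bit23=0)
  nb #.##.: next=.  (t=0,i=4, bit22=0)
  nb #.#.#: next=.  (t=1,i=9, bit21=0)
  nb #.#..: next=#  (t=0,i=12, bit20=1)
  nb #..##: next=.  (t=5,i=13, bit19=0)
  nb #..#.: next=#  (t=0,i=14, bit18=1)
  nb #...#: next=#  (t=0,i=7, bit17=1)
  nb #....: next=#  (t=0,i=17, bit16=1)
  nb .####: next=#  (t=1,i=12, bit15=1)
  nb .###.: next=.  (t=2,i=3, bit14=0)
  nb .##.#: next=.  (t=0,i=2, bit13=0)
  nb .##..: next=.  (t=0,i=5, bit12=0)
  nb .#.##: next=#  (t=1,i=10, bit11=1)
  nb .#.#.: next=#  (t=1,i=8, bit10=1)
  nb .#..#: next=#  (t=0,i=13, bit9=1)
  nb .#...: next=#  (t=0,i=16, bit8=1)
  nb ..###: next=#  (t=5,i=14, bit7=1)
  nb ..##.: next=#  (t=0,i=1, bit6=1)
  nb ..#.#: next=#  (t=1,i=7, bit5=1)
  nb ..#..: next=.  (t=0,i=15, bit4=0)
  nb ...##: next=.  (t=0,i=0, bit3=0)
  nb ...#.: next=#  (t=1,i=6, bit2=1)
  nb ....#: next=.  (t=0,i=18, bit1=0)
  nb .....: next=#  (t=1,i=4, bit0=1)
  bits 01110100000101111000111111100101 = 1947701221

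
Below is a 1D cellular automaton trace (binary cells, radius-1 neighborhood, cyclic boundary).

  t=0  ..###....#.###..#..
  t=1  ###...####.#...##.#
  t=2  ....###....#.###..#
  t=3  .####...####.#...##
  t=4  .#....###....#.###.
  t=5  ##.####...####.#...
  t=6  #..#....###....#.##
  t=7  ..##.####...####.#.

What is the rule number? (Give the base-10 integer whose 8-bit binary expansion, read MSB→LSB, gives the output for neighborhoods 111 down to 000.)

15

  [7] ### => .  t=0,i=3
  [6] ##. => .  t=0,i=4
  [5] #.# => .  t=0,i=10
  [4] #.. => .  t=0,i=5
  [3] .## => #  t=0,i=2
  [2] .#. => #  t=0,i=9
  [1] ..# => #  t=0,i=1
  [0] ... => #  t=0,i=0
  bits 00001111 = 15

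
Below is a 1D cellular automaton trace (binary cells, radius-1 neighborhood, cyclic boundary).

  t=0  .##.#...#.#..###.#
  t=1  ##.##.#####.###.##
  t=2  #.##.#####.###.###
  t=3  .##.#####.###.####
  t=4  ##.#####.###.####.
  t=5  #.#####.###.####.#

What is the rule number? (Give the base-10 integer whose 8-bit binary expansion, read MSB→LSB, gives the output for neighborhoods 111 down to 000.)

175

  ###|#  b7=1 t=0,i=14
  ##.|.  b6=0 t=0,i=2
  #.#|#  b5=1 t=0,i=0
  #..|.  b4=0 t=0,i=5
  .##|#  b3=1 t=0,i=1
  .#.|#  b2=1 t=0,i=4
  ..#|#  b1=1 t=0,i=7
  ...|#  b0=1 t=0,i=6
  bits 10101111 = 175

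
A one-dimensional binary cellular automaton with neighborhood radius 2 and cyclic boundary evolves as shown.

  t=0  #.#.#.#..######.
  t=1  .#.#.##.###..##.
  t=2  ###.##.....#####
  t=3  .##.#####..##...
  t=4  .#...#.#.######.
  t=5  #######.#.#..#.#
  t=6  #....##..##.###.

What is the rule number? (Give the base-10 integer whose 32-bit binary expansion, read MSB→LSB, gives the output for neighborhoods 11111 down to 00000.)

  [31] ##### => .  t=0,i=11
  [30] ####. => #  t=0,i=13
  [29] ###.# => #  t=0,i=14
  [28] ###.. => .  t=1,i=10
  [27] ##.## => .  t=1,i=7
  [26] ##.#. => .  t=0,i=15
  [25] ##..# => #  t=1,i=11
  [24] ##... => #  t=2,i=6
  [23] #.### => .  t=1,i=8
  [22] #.##. => #  t=1,i=5
  [21] #.#.# => .  t=0,i=0
  [20] #.#.. => #  t=0,i=6
  [19] #..## => #  t=0,i=8
  [18] #..#. => #  t=1,i=0
  [17] #...# => #  t=4,i=3
  [16] #.... => #  t=2,i=7
  [15] .#### => #  t=0,i=10
  [14] .###. => .  t=1,i=9
  [13] .##.# => .  t=1,i=6
  [12] .##.. => #  t=1,i=14
  [11] .#.## => #  t=1,i=4
  [10] .#.#. => #  t=0,i=1
  [9] .#..# => .  t=0,i=7
  [8] .#... => #  t=4,i=2
  [7] ..### => #  t=0,i=9
  [6] ..##. => #  t=1,i=13
  [5] ..#.# => #  t=1,i=1
  [4] ..#.. => #  t=4,i=1
  [3] ...## => .  t=2,i=10
  [2] ...#. => #  t=4,i=4
  [1] ....# => .  t=2,i=9
  [0] ..... => #  t=2,i=8
  bits 01100011010111111001110111110101 = 1667210741

1667210741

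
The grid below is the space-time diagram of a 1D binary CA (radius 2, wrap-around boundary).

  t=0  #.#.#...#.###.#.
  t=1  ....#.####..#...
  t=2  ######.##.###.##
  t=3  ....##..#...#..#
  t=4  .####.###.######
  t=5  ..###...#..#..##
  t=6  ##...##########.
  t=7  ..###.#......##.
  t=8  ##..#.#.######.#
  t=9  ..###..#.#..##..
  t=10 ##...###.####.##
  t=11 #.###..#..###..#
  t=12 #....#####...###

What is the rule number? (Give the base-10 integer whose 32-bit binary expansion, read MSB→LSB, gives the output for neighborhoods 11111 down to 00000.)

  [31] ##### => .  t=2,i=0
  [30] ####. => #  t=1,i=8
  [29] ###.# => #  t=0,i=12
  [28] ###.. => .  t=1,i=9
  [27] ##.## => .  t=2,i=6
  [26] ##.#. => .  t=0,i=13
  [25] ##..# => #  t=1,i=10
  [24] ##... => #  t=5,i=5
  [23] #.### => .  t=0,i=10
  [22] #.##. => .  t=2,i=7
  [21] #.#.# => .  t=0,i=0
  [20] #.#.. => #  t=0,i=4
  [19] #..## => #  t=5,i=1
  [18] #..#. => #  t=1,i=11
  [17] #...# => #  t=0,i=6
  [16] #.... => #  t=1,i=14
  [15] .#### => #  t=1,i=7
  [14] .###. => .  t=0,i=11
  [13] .##.# => #  t=2,i=8
  [12] .##.. => .  t=3,i=5
  [11] .#.## => #  t=0,i=9
  [10] .#.#. => .  t=0,i=1
  [9] .#..# => #  t=3,i=13
  [8] .#... => .  t=0,i=5
  [7] ..### => .  t=5,i=2
  [6] ..##. => #  t=3,i=4
  [5] ..#.# => #  t=0,i=8
  [4] ..#.. => #  t=1,i=12
  [3] ...## => #  t=3,i=3
  [2] ...#. => #  t=0,i=7
  [1] ....# => #  t=1,i=2
  [0] ..... => #  t=1,i=0
  bits 01100011000111111010101001111111 = 1663019647

1663019647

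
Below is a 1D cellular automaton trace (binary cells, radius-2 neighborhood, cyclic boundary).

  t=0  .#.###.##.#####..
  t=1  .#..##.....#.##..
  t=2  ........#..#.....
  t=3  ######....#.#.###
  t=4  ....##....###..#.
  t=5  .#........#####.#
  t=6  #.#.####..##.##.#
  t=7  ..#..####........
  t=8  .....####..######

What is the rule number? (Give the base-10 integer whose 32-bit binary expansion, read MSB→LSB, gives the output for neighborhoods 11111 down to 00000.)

1915012513

  [31] ##### => .  t=0,i=12
  [30] ####. => #  t=0,i=13
  [29] ###.# => #  t=0,i=5
  [28] ###.. => #  t=0,i=14
  [27] ##.## => .  t=0,i=6
  [26] ##.#. => .  t=5,i=15
  [25] ##..# => #  t=4,i=13
  [24] ##... => .  t=0,i=15
  [23] #.### => .  t=0,i=3
  [22] #.##. => .  t=0,i=7
  [21] #.#.# => #  t=3,i=12
  [20] #.#.. => .  t=5,i=1
  [19] #..## => .  t=1,i=3
  [18] #..#. => #  t=2,i=10
  [17] #...# => .  t=0,i=16
  [16] #.... => .  t=1,i=7
  [15] .#### => #  t=0,i=11
  [14] .###. => #  t=0,i=4
  [13] .##.# => .  t=0,i=8
  [12] .##.. => .  t=1,i=5
  [11] .#.## => .  t=0,i=2
  [10] .#.#. => #  t=3,i=11
  [9] .#..# => .  t=1,i=2
  [8] .#... => #  t=2,i=12
  [7] ..### => #  t=4,i=10
  [6] ..##. => .  t=1,i=4
  [5] ..#.# => #  t=0,i=1
  [4] ..#.. => .  t=1,i=1
  [3] ...## => .  t=4,i=3
  [2] ...#. => .  t=0,i=0
  [1] ....# => .  t=1,i=9
  [0] ..... => #  t=1,i=8
  bits 01110010001001001100010110100001 = 1915012513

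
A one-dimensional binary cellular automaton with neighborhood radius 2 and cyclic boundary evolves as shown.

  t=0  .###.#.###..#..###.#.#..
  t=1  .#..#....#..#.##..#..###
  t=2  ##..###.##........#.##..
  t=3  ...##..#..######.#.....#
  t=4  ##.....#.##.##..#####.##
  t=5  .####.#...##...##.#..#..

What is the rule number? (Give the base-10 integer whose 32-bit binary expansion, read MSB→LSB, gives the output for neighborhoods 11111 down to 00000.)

2635800981

  nb #####: next=#  (t=3,i=12, bit31=1)
  nb ####.: next=.  (t=3,i=14, bit30=0)
  nb ###.#: next=.  (t=0,i=3, bit29=0)
  nb ###..: next=#  (t=0,i=9, bit28=1)
  nb ##.##: next=#  (t=2,i=7, bit27=1)
  nb ##.#.: next=#  (t=0,i=4, bit26=1)
  nb ##..#: next=.  (t=0,i=10, bit25=0)
  nb ##...: next=#  (t=2,i=10, bit24=1)
  nb #.###: next=.  (t=0,i=7, bit23=0)
  nb #.##.: next=.  (t=1,i=14, bit22=0)
  nb #.#.#: next=.  (t=0,i=5, bit21=0)
  nb #.#..: next=#  (t=0,i=21, bit20=1)
  nb #..##: next=#  (t=0,i=14, bit19=1)
  nb #..#.: next=.  (t=0,i=11, bit18=0)
  nb #...#: next=#  (t=0,i=23, bit17=1)
  nb #....: next=#  (t=1,i=6, bit16=1)
  nb .####: next=.  (t=3,i=11, bit15=0)
  nb .###.: next=.  (t=0,i=2, bit14=0)
  nb .##.#: next=#  (t=4,i=10, bit13=1)
  nb .##..: next=.  (t=1,i=15, bit12=0)
  nb .#.##: next=.  (t=0,i=6, bit11=0)
  nb .#.#.: next=.  (t=0,i=20, bit10=0)
  nb .#..#: next=.  (t=0,i=13, bit9=0)
  nb .#...: next=#  (t=0,i=22, bit8=1)
  nb ..###: next=#  (t=0,i=1, bit7=1)
  nb ..##.: next=.  (t=2,i=0, bit6=0)
  nb ..#.#: next=.  (t=1,i=12, bit5=0)
  nb ..#..: next=#  (t=0,i=12, bit4=1)
  nb ...##: next=.  (t=0,i=0, bit3=0)
  nb ...#.: next=#  (t=1,i=8, bit2=1)
  nb ....#: next=.  (t=1,i=7, bit1=0)
  nb .....: next=#  (t=2,i=12, bit0=1)
  bits 10011101000110110010000110010101 = 2635800981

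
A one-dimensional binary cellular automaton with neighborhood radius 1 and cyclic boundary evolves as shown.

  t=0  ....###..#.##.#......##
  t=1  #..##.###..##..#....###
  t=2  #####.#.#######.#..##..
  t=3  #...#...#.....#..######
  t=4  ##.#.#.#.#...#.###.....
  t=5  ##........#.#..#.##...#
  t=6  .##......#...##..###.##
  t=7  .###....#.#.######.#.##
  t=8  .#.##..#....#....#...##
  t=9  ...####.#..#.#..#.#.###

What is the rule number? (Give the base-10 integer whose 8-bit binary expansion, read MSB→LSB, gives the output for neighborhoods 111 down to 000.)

  ### -> .   bit 7 = 0  t=0,i=5
  ##. -> #   bit 6 = 1  t=0,i=6
  #.# -> .   bit 5 = 0  t=0,i=10
  #.. -> #   bit 4 = 1  t=0,i=0
  .## -> #   bit 3 = 1  t=0,i=4
  .#. -> .   bit 2 = 0  t=0,i=9
  ..# -> #   bit 1 = 1  t=0,i=3
  ... -> .   bit 0 = 0  t=0,i=1
  bits 01011010 = 90

90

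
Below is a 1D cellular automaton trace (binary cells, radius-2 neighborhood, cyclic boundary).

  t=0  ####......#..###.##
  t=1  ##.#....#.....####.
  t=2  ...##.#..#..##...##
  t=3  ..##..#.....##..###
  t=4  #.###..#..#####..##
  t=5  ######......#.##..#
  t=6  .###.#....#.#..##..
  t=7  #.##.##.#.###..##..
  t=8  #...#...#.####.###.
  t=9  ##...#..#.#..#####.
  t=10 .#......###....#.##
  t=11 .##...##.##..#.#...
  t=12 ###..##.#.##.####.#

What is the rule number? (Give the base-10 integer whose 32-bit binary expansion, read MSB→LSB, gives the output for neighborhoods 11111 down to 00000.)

  #####|#  b31=1 t=0,i=0
  ####.|.  b30=0 t=0,i=2
  ###.#|#  b29=1 t=0,i=15
  ###..|#  b28=1 t=0,i=3
  ##.##|#  b27=1 t=0,i=16
  ##.#.|.  b26=0 t=1,i=2
  ##..#|#  b25=1 t=3,i=0
  ##...|.  b24=0 t=0,i=4
  #.###|#  b23=1 t=0,i=17
  #.##.|.  b22=0 t=1,i=0
  #.#.#|#  b21=1 t=7,i=8
  #.#..|#  b20=1 t=1,i=3
  #..##|.  b19=0 t=0,i=12
  #..#.|.  b18=0 t=2,i=8
  #...#|.  b17=0 t=2,i=1
  #....|.  b16=0 t=0,i=5
  .####|.  b15=0 t=0,i=18
  .###.|#  b14=1 t=0,i=14
  .##.#|.  b13=0 t=1,i=1
  .##..|#  b12=1 t=2,i=13
  .#.##|.  b11=0 t=5,i=13
  .#.#.|#  b10=1 t=6,i=11
  .#..#|.  b9=0 t=0,i=11
  .#...|#  b8=1 t=1,i=4
  ..###|.  b7=0 t=0,i=13
  ..##.|#  b6=1 t=2,i=3
  ..#.#|#  b5=1 t=5,i=12
  ..#..|.  b4=0 t=0,i=10
  ...##|#  b3=1 t=1,i=13
  ...#.|.  b2=0 t=0,i=9
  ....#|#  b1=1 t=0,i=8
  .....|.  b0=0 t=0,i=6
  bits 10111010101100000101010101101010 = 3132118378

3132118378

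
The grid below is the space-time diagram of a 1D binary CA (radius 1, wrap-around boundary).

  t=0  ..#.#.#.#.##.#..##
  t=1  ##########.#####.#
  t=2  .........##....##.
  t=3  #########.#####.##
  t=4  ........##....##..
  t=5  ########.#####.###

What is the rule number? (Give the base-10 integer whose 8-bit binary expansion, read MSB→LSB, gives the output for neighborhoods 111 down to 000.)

119

  nb ###: next=.  (t=1,i=0, bit7=0)
  nb ##.: next=#  (t=0,i=11, bit6=1)
  nb #.#: next=#  (t=0,i=3, bit5=1)
  nb #..: next=#  (t=0,i=0, bit4=1)
  nb .##: next=.  (t=0,i=10, bit3=0)
  nb .#.: next=#  (t=0,i=2, bit2=1)
  nb ..#: next=#  (t=0,i=1, bit1=1)
  nb ...: next=#  (t=2,i=0, bit0=1)
  bits 01110111 = 119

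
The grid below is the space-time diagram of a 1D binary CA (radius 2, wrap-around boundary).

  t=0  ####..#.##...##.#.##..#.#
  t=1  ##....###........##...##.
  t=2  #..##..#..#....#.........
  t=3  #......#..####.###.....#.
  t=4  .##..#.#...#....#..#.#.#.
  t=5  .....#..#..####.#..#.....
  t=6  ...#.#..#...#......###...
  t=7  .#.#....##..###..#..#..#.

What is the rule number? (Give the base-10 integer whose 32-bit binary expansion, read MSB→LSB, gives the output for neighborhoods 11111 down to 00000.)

2151794994

  ##### -> #   bit 31 = 1  t=0,i=1
  ####. -> .   bit 30 = 0  t=0,i=2
  ###.# -> .   bit 29 = 0  t=3,i=13
  ###.. -> .   bit 28 = 0  t=0,i=3
  ##.## -> .   bit 27 = 0  t=1,i=24
  ##.#. -> .   bit 26 = 0  t=0,i=15
  ##..# -> .   bit 25 = 0  t=0,i=4
  ##... -> .   bit 24 = 0  t=0,i=10
  #.### -> .   bit 23 = 0  t=0,i=24
  #.##. -> #   bit 22 = 1  t=0,i=8
  #.#.# -> .   bit 21 = 0  t=0,i=16
  #.#.. -> .   bit 20 = 0  t=3,i=0
  #..## -> .   bit 19 = 0  t=2,i=2
  #..#. -> .   bit 18 = 0  t=0,i=5
  #...# -> .   bit 17 = 0  t=0,i=11
  #.... -> #   bit 16 = 1  t=1,i=3
  .#### -> #   bit 15 = 1  t=0,i=0
  .###. -> #   bit 14 = 1  t=1,i=7
  .##.# -> .   bit 13 = 0  t=0,i=14
  .##.. -> .   bit 12 = 0  t=0,i=9
  .#.## -> #   bit 11 = 1  t=0,i=7
  .#.#. -> .   bit 10 = 0  t=3,i=24
  .#..# -> .   bit 9 = 0  t=2,i=1
  .#... -> #   bit 8 = 1  t=2,i=11
  ..### -> .   bit 7 = 0  t=1,i=6
  ..##. -> .   bit 6 = 0  t=0,i=13
  ..#.# -> #   bit 5 = 1  t=0,i=6
  ..#.. -> #   bit 4 = 1  t=2,i=0
  ...## -> .   bit 3 = 0  t=0,i=12
  ...#. -> .   bit 2 = 0  t=2,i=14
  ....# -> #   bit 1 = 1  t=1,i=4
  ..... -> .   bit 0 = 0  t=1,i=11
  bits 10000000010000011100100100110010 = 2151794994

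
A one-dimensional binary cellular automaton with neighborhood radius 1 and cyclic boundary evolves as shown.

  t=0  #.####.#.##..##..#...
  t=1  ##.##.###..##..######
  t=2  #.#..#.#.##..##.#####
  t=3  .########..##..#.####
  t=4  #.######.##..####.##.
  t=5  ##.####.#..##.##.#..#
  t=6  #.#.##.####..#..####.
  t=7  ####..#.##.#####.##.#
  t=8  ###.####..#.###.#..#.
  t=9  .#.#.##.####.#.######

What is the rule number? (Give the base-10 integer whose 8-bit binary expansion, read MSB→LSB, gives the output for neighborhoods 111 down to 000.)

183

  ### -> #   bit 7 = 1  t=0,i=3
  ##. -> .   bit 6 = 0  t=0,i=5
  #.# -> #   bit 5 = 1  t=0,i=1
  #.. -> #   bit 4 = 1  t=0,i=11
  .## -> .   bit 3 = 0  t=0,i=2
  .#. -> #   bit 2 = 1  t=0,i=0
  ..# -> #   bit 1 = 1  t=0,i=12
  ... -> #   bit 0 = 1  t=0,i=19
  bits 10110111 = 183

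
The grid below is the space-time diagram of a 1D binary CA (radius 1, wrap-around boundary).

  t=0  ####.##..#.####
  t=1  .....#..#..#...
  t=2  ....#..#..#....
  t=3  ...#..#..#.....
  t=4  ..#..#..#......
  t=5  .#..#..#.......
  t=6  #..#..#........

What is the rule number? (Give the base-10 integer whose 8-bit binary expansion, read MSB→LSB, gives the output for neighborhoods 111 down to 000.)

10

  nb ###: next=.  (t=0,i=0, bit7=0)
  nb ##.: next=.  (t=0,i=3, bit6=0)
  nb #.#: next=.  (t=0,i=4, bit5=0)
  nb #..: next=.  (t=0,i=7, bit4=0)
  nb .##: next=#  (t=0,i=5, bit3=1)
  nb .#.: next=.  (t=0,i=9, bit2=0)
  nb ..#: next=#  (t=0,i=8, bit1=1)
  nb ...: next=.  (t=1,i=0, bit0=0)
  bits 00001010 = 10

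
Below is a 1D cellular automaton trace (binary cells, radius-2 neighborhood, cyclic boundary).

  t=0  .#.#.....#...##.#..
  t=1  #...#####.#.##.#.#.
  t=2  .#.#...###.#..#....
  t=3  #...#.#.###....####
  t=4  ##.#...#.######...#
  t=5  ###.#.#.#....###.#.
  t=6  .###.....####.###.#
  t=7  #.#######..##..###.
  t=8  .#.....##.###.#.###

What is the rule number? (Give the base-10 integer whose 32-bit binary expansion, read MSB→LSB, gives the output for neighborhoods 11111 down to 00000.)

  nb #####: next=.  (t=1,i=6, bit31=0)
  nb ####.: next=#  (t=1,i=7, bit30=1)
  nb ###.#: next=#  (t=1,i=8, bit29=1)
  nb ###..: next=#  (t=3,i=0, bit28=1)
  nb ##.##: next=.  (t=6,i=13, bit27=0)
  nb ##.#.: next=#  (t=0,i=15, bit26=1)
  nb ##..#: next=.  (t=7,i=9, bit25=0)
  nb ##...: next=#  (t=3,i=1, bit24=1)
  nb #.###: next=.  (t=3,i=8, bit23=0)
  nb #.##.: next=.  (t=1,i=12, bit22=0)
  nb #.#.#: next=.  (t=1,i=10, bit21=0)
  nb #.#..: next=.  (t=0,i=3, bit20=0)
  nb #..##: next=#  (t=7,i=10, bit19=1)
  nb #..#.: next=.  (t=2,i=13, bit18=0)
  nb #...#: next=.  (t=0,i=11, bit17=0)
  nb #....: next=#  (t=0,i=5, bit16=1)
  nb .####: next=.  (t=1,i=5, bit15=0)
  nb .###.: next=#  (t=2,i=8, bit14=1)
  nb .##.#: next=.  (t=0,i=14, bit13=0)
  nb .##..: next=#  (t=7,i=12, bit12=1)
  nb .#.##: next=#  (t=1,i=11, bit11=1)
  nb .#.#.: next=.  (t=0,i=2, bit10=0)
  nb .#..#: next=.  (t=2,i=12, bit9=0)
  nb .#...: next=#  (t=0,i=4, bit8=1)
  nb ..###: next=.  (t=1,i=4, bit7=0)
  nb ..##.: next=#  (t=0,i=13, bit6=1)
  nb ..#.#: next=.  (t=0,i=1, bit5=0)
  nb ..#..: next=.  (t=0,i=9, bit4=0)
  nb ...##: next=#  (t=0,i=12, bit3=1)
  nb ...#.: next=#  (t=0,i=0, bit2=1)
  nb ....#: next=#  (t=0,i=7, bit1=1)
  nb .....: next=#  (t=0,i=6, bit0=1)
  bits 01110101000010010101100101001111 = 1963546959

1963546959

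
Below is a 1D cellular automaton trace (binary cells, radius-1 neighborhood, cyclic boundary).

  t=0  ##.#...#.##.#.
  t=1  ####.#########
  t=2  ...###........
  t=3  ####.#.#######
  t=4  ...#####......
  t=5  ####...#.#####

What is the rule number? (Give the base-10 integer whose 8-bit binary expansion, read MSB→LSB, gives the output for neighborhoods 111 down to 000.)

  nb ###: next=.  (t=1,i=0, bit7=0)
  nb ##.: next=#  (t=0,i=1, bit6=1)
  nb #.#: next=#  (t=0,i=2, bit5=1)
  nb #..: next=.  (t=0,i=4, bit4=0)
  nb .##: next=#  (t=0,i=0, bit3=1)
  nb .#.: next=#  (t=0,i=3, bit2=1)
  nb ..#: next=#  (t=0,i=6, bit1=1)
  nb ...: next=#  (t=0,i=5, bit0=1)
  bits 01101111 = 111

111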